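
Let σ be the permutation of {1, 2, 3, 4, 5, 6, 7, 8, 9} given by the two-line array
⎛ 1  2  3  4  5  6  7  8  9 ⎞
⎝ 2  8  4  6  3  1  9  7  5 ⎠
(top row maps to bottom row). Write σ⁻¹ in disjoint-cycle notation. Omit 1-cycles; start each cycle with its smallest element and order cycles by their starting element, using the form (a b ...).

The cycle decomposition of σ is (1 2 8 7 9 5 3 4 6).
The inverse reverses every cycle; in canonical form, σ⁻¹ = (1 6 4 3 5 9 7 8 2).

(1 6 4 3 5 9 7 8 2)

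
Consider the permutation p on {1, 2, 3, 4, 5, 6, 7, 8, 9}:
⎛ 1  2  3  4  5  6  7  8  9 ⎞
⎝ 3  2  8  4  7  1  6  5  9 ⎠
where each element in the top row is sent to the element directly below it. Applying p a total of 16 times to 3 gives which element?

6

Tracing 3 → 8 → … returns to 3 after 6 steps, so 3 lies in a 6-cycle (1 3 8 5 7 6).
On a 6-cycle, p^6 is the identity, so p^16 = p^4 there (16 ≡ 4 mod 6).
Stepping 4 places around the cycle: 3 → 8 → 5 → 7 → 6.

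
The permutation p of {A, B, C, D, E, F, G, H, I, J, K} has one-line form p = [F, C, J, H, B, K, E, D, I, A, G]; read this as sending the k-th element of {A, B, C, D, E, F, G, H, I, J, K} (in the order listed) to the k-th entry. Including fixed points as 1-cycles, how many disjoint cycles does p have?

The cycle decomposition is (A F K G E B C J)(D H)(I), which has 3 cycles (counting 1-cycles).

3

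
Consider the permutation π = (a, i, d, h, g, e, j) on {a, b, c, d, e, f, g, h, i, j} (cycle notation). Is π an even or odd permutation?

The cycle lengths are 7, 1, 1, 1.
A cycle is odd iff its length is even; π has 0 even-length cycles, so sgn(π) = (−1)^0 and π is even.

even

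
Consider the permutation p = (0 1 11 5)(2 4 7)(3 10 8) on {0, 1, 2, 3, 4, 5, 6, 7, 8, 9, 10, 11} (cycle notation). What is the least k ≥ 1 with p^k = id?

12

The cycle type of p is (4, 3, 3, 1, 1).
The order of p is the least common multiple of its cycle lengths: lcm(4, 3, 3) = 12.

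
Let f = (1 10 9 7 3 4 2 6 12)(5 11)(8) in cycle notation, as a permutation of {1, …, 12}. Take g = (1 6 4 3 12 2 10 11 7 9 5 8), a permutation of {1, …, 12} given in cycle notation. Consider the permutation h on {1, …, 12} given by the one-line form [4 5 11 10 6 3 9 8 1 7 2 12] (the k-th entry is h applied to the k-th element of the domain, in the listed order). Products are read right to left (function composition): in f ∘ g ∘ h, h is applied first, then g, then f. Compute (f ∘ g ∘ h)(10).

7

(f ∘ g ∘ h)(10) = f(g(h(10))). h(10) = 7, then g(7) = 9, then f(9) = 7, so the result is 7.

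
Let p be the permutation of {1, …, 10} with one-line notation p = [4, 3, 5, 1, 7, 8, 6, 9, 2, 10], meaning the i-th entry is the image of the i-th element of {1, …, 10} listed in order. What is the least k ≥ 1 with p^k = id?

14

The disjoint-cycle form of p has cycle lengths 7, 2, 1.
Since disjoint cycles commute, ord(p) = lcm(7, 2) = 14.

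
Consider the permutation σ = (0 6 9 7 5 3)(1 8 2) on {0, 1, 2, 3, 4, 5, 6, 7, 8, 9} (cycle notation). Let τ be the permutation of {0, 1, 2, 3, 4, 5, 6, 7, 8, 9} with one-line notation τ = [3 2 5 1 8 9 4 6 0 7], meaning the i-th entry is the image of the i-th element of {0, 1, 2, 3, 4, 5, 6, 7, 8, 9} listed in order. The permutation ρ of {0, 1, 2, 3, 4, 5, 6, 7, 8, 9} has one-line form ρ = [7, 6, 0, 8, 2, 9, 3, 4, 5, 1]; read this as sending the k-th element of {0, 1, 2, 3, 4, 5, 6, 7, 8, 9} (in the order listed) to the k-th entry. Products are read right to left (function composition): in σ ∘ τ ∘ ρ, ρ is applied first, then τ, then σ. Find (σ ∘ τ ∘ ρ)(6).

8

Chase 6: ρ(6) = 3; τ(3) = 1; σ(1) = 8. Hence (σ ∘ τ ∘ ρ)(6) = 8.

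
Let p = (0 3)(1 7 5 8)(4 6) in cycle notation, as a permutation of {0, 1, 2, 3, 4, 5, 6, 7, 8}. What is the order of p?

4

The cycle type of p is (4, 2, 2, 1).
The order of p is the least common multiple of its cycle lengths: lcm(4, 2, 2) = 4.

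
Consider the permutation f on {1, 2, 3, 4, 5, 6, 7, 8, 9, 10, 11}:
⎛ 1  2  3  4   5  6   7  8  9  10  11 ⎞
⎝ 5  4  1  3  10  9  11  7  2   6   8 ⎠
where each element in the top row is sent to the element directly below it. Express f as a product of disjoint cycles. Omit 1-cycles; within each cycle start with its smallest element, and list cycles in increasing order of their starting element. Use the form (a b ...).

Iterating f from 1 gives 1 → 5 → 10 → 6 → 9 → 2 → 4 → 3 → 1; that is the 8-cycle (1 5 10 6 9 2 4 3).
Repeating from the next unused element and collecting all non-trivial cycles gives (1 5 10 6 9 2 4 3)(7 11 8).

(1 5 10 6 9 2 4 3)(7 11 8)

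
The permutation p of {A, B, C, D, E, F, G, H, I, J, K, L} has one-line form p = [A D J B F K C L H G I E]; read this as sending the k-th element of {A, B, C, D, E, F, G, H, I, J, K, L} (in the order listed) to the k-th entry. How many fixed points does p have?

The fixed points (elements with p(x) = x) are {A}, so there is 1.

1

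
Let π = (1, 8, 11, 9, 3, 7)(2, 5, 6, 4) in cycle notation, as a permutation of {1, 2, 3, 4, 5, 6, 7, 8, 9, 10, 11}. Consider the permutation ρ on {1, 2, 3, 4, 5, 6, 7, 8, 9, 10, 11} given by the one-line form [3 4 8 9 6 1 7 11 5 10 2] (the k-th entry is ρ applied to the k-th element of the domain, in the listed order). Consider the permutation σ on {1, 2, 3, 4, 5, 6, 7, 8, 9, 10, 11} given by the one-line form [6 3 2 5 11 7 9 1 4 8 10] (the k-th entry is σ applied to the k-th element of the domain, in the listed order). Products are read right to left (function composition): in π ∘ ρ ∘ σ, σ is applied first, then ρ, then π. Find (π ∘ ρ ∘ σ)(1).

(π ∘ ρ ∘ σ)(1) = π(ρ(σ(1))). σ(1) = 6, then ρ(6) = 1, then π(1) = 8, so the result is 8.

8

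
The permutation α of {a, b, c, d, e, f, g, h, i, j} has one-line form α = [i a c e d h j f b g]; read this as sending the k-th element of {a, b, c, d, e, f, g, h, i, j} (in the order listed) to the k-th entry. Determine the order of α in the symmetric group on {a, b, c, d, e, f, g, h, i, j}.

Decomposing into disjoint cycles gives cycle lengths 3, 2, 2, 2, 1.
The order of α is the least common multiple of its cycle lengths: lcm(3, 2, 2, 2) = 6.

6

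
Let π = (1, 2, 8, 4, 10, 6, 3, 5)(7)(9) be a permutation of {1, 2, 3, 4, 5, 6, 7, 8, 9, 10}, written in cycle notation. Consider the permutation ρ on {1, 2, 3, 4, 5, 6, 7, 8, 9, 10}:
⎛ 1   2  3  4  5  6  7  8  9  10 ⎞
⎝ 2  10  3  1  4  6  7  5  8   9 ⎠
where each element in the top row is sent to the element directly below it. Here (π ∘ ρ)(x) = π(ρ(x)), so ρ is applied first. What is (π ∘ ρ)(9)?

(π ∘ ρ)(9) = π(ρ(9)). ρ(9) = 8, then π(8) = 4. So (π ∘ ρ)(9) = 4.

4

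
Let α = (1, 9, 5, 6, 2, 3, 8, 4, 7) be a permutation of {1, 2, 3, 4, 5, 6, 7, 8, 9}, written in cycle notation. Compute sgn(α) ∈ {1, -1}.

1

The cycle lengths are 9.
A cycle of length ℓ contributes ℓ−1 transpositions, so α is a product of 8 transpositions — even.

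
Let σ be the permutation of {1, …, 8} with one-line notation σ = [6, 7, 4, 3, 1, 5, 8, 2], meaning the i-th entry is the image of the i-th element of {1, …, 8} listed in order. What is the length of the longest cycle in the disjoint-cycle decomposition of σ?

Decomposing into disjoint cycles gives (1, 6, 5)(2, 7, 8)(3, 4); the longest has length 3.

3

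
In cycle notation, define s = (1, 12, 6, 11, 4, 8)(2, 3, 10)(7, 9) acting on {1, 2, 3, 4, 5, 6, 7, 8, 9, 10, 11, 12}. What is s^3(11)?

1

11 lies in the 6-cycle (1, 12, 6, 11, 4, 8).
Advancing 3 steps from 11: 11 → 4 → 8 → 1.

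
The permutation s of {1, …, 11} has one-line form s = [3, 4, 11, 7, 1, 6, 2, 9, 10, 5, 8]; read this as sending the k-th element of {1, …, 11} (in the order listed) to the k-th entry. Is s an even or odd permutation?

even

In disjoint-cycle form the cycle lengths are 7, 3, 1.
A cycle is odd iff its length is even; s has 0 even-length cycles, so sgn(s) = (−1)^0 and s is even.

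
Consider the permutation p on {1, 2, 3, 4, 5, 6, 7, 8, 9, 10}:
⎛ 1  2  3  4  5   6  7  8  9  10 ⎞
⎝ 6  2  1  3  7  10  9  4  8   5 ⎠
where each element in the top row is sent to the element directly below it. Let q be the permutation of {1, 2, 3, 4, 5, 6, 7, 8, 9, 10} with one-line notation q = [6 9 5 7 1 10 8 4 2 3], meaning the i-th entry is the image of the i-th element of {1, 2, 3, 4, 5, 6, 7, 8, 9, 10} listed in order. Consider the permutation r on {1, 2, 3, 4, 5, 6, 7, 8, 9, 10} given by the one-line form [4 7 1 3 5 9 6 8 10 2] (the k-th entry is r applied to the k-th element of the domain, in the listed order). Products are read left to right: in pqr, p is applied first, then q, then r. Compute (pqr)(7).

(pqr)(7) = r(q(p(7))). p(7) = 9, then q(9) = 2, then r(2) = 7, so the result is 7.

7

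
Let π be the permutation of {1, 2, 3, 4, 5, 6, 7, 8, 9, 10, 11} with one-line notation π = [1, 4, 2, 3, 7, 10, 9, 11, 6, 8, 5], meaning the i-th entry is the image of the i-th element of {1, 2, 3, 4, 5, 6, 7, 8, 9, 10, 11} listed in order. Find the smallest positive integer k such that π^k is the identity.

Decomposing into disjoint cycles gives cycle lengths 7, 3, 1.
Since disjoint cycles commute, ord(π) = lcm(7, 3) = 21.

21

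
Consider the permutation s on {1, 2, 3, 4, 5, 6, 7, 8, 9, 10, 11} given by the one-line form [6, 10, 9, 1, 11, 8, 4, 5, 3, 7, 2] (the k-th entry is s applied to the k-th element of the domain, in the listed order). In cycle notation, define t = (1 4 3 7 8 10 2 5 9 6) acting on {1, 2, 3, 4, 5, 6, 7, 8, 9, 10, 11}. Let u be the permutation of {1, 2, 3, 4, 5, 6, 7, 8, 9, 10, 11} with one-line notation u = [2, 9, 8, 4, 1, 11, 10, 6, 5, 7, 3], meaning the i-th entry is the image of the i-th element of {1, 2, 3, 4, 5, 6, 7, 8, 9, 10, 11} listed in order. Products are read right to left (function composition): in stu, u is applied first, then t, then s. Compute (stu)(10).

Chase 10: u(10) = 7; t(7) = 8; s(8) = 5. Hence (stu)(10) = 5.

5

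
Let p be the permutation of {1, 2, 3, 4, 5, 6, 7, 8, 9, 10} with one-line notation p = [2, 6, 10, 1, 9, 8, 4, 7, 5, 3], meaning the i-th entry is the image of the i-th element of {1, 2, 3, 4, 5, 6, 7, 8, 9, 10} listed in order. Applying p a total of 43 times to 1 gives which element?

Tracing 1 → 2 → … returns to 1 after 6 steps, so 1 lies in a 6-cycle (1, 2, 6, 8, 7, 4).
Since the cycle has length 6, p^43 acts on it the same as p^1 (43 mod 6 = 1).
Advancing 1 step from 1: 1 → 2.

2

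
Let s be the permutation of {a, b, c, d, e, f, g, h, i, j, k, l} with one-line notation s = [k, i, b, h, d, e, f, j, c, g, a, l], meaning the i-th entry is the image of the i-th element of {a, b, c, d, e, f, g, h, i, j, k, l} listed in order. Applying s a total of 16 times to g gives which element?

h

Tracing g → f → … returns to g after 6 steps, so g lies in a 6-cycle (d, h, j, g, f, e).
Since the cycle has length 6, s^16 acts on it the same as s^4 (16 mod 6 = 4).
Advancing 4 steps from g: g → f → e → d → h.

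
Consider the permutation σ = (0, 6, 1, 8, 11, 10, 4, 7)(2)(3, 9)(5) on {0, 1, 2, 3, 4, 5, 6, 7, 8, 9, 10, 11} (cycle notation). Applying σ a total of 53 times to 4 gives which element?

8

4 lies in the 8-cycle (0, 6, 1, 8, 11, 10, 4, 7).
Powers repeat with period 8 on this cycle, and 53 mod 8 = 5, so σ^53(4) = σ^5(4).
Stepping 5 places around the cycle: 4 → 7 → 0 → 6 → 1 → 8.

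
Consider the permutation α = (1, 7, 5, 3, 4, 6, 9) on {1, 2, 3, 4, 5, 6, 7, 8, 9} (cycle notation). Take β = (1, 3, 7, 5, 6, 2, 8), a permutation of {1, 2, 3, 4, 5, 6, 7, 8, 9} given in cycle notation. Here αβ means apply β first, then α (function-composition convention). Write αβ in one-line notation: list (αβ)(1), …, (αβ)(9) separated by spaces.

(αβ)(x) = α(β(x)). Computing each image: α(β(1)) = α(3) = 4, α(β(2)) = α(8) = 8, α(β(3)) = α(7) = 5, α(β(4)) = α(4) = 6, α(β(5)) = α(6) = 9, α(β(6)) = α(2) = 2, α(β(7)) = α(5) = 3, α(β(8)) = α(1) = 7, α(β(9)) = α(9) = 1.
Hence αβ = [4 8 5 6 9 2 3 7 1].

4 8 5 6 9 2 3 7 1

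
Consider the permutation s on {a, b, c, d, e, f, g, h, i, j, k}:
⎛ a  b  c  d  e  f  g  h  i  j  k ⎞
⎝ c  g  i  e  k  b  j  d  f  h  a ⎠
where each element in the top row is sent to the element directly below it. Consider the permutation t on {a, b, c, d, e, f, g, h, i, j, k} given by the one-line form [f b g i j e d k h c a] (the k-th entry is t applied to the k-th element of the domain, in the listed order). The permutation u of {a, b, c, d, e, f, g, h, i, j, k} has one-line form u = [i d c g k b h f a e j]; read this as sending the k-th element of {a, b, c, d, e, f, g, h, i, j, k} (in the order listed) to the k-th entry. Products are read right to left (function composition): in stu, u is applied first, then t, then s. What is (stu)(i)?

b

Chase i: u(i) = a; t(a) = f; s(f) = b. Hence (stu)(i) = b.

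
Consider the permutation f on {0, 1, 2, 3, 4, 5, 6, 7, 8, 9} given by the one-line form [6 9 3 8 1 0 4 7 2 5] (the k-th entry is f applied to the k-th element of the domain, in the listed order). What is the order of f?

The disjoint-cycle form of f has cycle lengths 6, 3, 1.
The order of f is the least common multiple of its cycle lengths: lcm(6, 3) = 6.

6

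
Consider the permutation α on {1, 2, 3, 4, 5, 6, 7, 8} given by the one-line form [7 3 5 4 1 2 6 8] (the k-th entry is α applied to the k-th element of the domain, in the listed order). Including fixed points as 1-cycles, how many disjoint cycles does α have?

3

The cycle decomposition is (1, 7, 6, 2, 3, 5)(4)(8), which has 3 cycles (counting 1-cycles).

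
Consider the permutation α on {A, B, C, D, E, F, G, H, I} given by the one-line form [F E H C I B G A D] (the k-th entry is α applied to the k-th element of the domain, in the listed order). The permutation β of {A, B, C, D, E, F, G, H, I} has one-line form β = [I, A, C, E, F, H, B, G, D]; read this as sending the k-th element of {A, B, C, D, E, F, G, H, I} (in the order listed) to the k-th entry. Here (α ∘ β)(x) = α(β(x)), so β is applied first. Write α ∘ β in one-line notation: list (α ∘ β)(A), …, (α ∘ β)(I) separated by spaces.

D F H I B A E G C

Chase each element through β then α: A → I → D; B → A → F; C → C → H; D → E → I; E → F → B; F → H → A; G → B → E; H → G → G; I → D → C.
So α ∘ β in one-line form is D F H I B A E G C.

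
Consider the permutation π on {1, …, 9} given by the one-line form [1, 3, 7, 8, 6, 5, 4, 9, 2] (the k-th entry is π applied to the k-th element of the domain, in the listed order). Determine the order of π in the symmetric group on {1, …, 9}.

Decomposing into disjoint cycles gives cycle lengths 6, 2, 1.
The order of π is the least common multiple of its cycle lengths: lcm(6, 2) = 6.

6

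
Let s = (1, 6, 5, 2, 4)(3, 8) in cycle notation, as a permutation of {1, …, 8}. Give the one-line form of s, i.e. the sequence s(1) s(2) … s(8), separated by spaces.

6 4 8 1 2 5 7 3

Each element maps to the next entry in its cycle (wrapping to the front): 1→6, 2→4, 3→8, 4→1, 5→2, 6→5, 7→7, 8→3.
So the one-line form is 6 4 8 1 2 5 7 3.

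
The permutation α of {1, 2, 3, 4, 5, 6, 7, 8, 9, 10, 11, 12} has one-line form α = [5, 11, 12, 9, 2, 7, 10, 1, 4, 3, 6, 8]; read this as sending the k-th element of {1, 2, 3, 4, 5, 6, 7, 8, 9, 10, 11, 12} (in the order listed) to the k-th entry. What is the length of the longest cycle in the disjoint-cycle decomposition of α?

Decomposing into disjoint cycles gives (1, 5, 2, 11, 6, 7, 10, 3, 12, 8)(4, 9); the longest has length 10.

10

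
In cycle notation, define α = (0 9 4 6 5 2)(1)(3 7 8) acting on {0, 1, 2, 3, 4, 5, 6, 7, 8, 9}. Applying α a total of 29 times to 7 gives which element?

7 lies in the 3-cycle (3 7 8).
Powers repeat with period 3 on this cycle, and 29 mod 3 = 2, so α^29(7) = α^2(7).
Advancing 2 steps from 7: 7 → 8 → 3.

3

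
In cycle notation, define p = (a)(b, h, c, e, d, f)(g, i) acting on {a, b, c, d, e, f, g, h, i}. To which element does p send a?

a

The 1-cycle (a) fixes a, so p(a) = a.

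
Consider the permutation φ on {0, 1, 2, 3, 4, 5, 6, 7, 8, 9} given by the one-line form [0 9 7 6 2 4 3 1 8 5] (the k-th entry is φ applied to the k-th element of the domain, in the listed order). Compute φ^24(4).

Tracing 4 → 2 → … returns to 4 after 6 steps, so 4 lies in a 6-cycle (1 9 5 4 2 7).
Since the cycle has length 6, φ^24 acts on it the same as φ^0 (24 mod 6 = 0).
So φ^24(4) = 4.

4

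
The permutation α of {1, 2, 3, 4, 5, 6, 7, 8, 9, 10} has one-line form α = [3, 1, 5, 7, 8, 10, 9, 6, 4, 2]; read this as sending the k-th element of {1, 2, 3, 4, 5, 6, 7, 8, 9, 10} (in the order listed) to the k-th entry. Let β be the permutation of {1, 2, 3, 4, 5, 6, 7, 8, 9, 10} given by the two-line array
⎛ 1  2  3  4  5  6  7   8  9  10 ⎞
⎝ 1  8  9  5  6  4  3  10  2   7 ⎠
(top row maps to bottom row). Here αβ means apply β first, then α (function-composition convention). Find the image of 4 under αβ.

8

First apply β: β(4) = 5, then α(5) = 8. Thus (αβ)(4) = 8.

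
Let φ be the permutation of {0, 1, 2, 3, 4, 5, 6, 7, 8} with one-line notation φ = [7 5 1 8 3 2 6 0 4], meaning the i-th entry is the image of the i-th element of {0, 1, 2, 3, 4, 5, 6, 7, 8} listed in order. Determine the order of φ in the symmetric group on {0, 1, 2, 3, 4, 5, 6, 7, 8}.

Writing φ as disjoint cycles, the cycle lengths are 3, 3, 2, 1.
Since disjoint cycles commute, ord(φ) = lcm(3, 3, 2) = 6.

6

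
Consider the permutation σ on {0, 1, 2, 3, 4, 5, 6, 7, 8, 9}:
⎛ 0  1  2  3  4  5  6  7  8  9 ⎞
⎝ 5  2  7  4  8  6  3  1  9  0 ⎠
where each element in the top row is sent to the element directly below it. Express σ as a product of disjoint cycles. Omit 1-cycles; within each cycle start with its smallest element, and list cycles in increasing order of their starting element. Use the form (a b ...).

(0 5 6 3 4 8 9)(1 2 7)

Iterating σ from 0 gives 0 → 5 → 6 → 3 → 4 → 8 → 9 → 0; that is the 7-cycle (0 5 6 3 4 8 9).
Continuing from each remaining unvisited element yields (0 5 6 3 4 8 9)(1 2 7).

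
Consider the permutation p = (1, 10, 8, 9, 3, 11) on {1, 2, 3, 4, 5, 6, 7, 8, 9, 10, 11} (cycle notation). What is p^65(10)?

1

10 lies in the 6-cycle (1, 10, 8, 9, 3, 11).
On a 6-cycle, p^6 is the identity, so p^65 = p^5 there (65 ≡ 5 mod 6).
Stepping 5 places around the cycle: 10 → 8 → 9 → 3 → 11 → 1.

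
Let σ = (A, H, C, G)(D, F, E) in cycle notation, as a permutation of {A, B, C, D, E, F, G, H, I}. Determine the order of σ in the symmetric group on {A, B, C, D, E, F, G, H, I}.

12

The cycle type of σ is (4, 3, 1, 1).
The order is lcm(4, 3) = 12.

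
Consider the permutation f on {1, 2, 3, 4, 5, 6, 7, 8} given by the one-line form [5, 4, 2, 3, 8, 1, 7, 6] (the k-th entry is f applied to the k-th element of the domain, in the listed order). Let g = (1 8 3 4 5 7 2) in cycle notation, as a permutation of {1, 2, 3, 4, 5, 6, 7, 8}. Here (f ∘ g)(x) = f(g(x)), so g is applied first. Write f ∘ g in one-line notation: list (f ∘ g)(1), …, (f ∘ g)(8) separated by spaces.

(f ∘ g)(x) = f(g(x)). Computing each image: f(g(1)) = f(8) = 6, f(g(2)) = f(1) = 5, f(g(3)) = f(4) = 3, f(g(4)) = f(5) = 8, f(g(5)) = f(7) = 7, f(g(6)) = f(6) = 1, f(g(7)) = f(2) = 4, f(g(8)) = f(3) = 2.
Hence f ∘ g = [6 5 3 8 7 1 4 2].

6 5 3 8 7 1 4 2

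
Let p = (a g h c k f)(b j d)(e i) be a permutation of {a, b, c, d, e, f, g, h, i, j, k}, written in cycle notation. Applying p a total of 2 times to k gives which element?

a

k lies in the 6-cycle (a g h c k f).
Stepping 2 places around the cycle: k → f → a.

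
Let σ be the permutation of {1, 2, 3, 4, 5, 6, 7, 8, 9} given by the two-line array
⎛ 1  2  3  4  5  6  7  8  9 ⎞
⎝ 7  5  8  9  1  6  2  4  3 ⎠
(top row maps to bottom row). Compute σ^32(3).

Tracing 3 → 8 → … returns to 3 after 4 steps, so 3 lies in a 4-cycle (3, 8, 4, 9).
Powers repeat with period 4 on this cycle, and 32 mod 4 = 0, so σ^32(3) = σ^0(3).
So σ^32(3) = 3.

3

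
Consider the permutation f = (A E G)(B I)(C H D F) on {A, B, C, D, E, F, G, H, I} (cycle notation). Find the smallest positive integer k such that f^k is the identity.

12

The disjoint cycles have lengths 4, 3, 2.
The order of f is the least common multiple of its cycle lengths: lcm(4, 3, 2) = 12.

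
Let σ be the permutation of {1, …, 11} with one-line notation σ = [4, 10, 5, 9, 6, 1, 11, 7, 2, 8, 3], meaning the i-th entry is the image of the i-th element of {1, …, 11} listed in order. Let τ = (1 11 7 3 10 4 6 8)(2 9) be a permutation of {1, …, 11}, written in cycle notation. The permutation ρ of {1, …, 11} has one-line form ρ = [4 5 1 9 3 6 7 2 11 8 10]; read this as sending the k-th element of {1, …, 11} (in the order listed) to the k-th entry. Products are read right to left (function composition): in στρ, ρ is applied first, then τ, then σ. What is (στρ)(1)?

1

(στρ)(1) = σ(τ(ρ(1))). ρ(1) = 4, then τ(4) = 6, then σ(6) = 1, so the result is 1.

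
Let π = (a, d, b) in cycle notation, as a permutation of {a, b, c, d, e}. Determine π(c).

c does not appear in any cycle of π, so it is a fixed point: π(c) = c.

c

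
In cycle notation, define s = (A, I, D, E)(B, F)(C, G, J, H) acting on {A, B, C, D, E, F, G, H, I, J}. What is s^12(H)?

H

H lies in the 4-cycle (C, G, J, H).
Powers repeat with period 4 on this cycle, and 12 mod 4 = 0, so s^12(H) = s^0(H).
So s^12(H) = H.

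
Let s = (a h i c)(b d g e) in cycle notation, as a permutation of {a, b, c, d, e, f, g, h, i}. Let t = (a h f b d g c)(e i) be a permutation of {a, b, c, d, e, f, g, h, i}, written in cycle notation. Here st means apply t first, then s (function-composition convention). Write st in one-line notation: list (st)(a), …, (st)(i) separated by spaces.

For each element, apply t then s: a → h → i; b → d → g; c → a → h; d → g → e; e → i → c; f → b → d; g → c → a; h → f → f; i → e → b.
So st in one-line form is i g h e c d a f b.

i g h e c d a f b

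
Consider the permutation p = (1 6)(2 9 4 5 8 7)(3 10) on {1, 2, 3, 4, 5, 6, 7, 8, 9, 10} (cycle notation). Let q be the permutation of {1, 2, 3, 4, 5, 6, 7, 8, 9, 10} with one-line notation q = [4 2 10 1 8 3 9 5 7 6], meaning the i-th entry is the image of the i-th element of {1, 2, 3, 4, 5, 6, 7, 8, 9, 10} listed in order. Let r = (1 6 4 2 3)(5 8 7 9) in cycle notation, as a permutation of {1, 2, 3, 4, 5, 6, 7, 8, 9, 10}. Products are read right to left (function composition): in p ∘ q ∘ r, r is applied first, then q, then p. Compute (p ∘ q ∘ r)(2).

Chase 2: r(2) = 3; q(3) = 10; p(10) = 3. Hence (p ∘ q ∘ r)(2) = 3.

3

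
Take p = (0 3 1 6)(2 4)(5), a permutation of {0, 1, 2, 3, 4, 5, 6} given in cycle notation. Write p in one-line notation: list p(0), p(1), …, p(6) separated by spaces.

Each element maps to the next entry in its cycle (wrapping to the front): 0↦3, 1↦6, 2↦4, 3↦1, 4↦2, 5↦5, 6↦0.
So the one-line form is 3 6 4 1 2 5 0.

3 6 4 1 2 5 0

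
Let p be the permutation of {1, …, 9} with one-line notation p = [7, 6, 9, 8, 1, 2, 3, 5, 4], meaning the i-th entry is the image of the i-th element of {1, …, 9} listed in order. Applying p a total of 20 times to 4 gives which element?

Tracing 4 → 8 → … returns to 4 after 7 steps, so 4 lies in a 7-cycle (1, 7, 3, 9, 4, 8, 5).
On a 7-cycle, p^7 is the identity, so p^20 = p^6 there (20 ≡ 6 mod 7).
Advancing 6 steps from 4: 4 → 8 → 5 → 1 → 7 → 3 → 9.

9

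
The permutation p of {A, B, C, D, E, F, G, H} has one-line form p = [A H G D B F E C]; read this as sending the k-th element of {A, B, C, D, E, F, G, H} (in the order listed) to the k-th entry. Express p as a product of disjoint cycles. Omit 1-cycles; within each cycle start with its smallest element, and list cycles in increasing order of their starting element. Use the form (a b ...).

Start at B and follow images: B → H → C → G → E → B, giving the cycle (B H C G E).
Continuing from each remaining unvisited element yields (B H C G E).

(B H C G E)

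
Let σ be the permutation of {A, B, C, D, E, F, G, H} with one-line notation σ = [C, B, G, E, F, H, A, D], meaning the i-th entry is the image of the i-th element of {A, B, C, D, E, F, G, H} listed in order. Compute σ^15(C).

Tracing C → G → … returns to C after 3 steps, so C lies in a 3-cycle (A C G).
On a 3-cycle, σ^3 is the identity, so σ^15 = σ^0 there (15 ≡ 0 mod 3).
So σ^15(C) = C.

C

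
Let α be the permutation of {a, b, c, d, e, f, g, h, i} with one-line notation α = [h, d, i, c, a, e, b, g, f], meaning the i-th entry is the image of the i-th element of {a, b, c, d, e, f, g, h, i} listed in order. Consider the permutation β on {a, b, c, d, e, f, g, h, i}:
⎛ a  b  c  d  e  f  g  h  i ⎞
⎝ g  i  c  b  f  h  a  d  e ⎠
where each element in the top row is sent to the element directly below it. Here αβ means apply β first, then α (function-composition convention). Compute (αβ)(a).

b

First apply β: β(a) = g, then α(g) = b. Thus (αβ)(a) = b.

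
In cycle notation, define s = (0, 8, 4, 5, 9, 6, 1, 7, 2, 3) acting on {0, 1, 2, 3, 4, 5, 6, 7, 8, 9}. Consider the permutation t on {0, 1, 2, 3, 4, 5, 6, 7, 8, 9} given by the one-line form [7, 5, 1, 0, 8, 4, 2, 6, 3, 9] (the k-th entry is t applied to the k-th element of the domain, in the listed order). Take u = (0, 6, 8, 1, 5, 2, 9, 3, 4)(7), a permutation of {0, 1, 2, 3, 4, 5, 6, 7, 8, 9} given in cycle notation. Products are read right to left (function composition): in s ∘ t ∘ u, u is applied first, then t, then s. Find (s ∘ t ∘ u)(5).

Apply the permutations in order: u(5) = 2, then t(2) = 1, then s(1) = 7. So (s ∘ t ∘ u)(5) = 7.

7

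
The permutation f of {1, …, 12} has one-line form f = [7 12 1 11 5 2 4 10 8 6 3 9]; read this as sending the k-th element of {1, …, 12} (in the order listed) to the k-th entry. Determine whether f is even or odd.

In disjoint-cycle form the cycle lengths are 6, 5, 1.
A cycle of length ℓ contributes ℓ−1 transpositions, so f is a product of 5 + 4 = 9 transpositions — odd.

odd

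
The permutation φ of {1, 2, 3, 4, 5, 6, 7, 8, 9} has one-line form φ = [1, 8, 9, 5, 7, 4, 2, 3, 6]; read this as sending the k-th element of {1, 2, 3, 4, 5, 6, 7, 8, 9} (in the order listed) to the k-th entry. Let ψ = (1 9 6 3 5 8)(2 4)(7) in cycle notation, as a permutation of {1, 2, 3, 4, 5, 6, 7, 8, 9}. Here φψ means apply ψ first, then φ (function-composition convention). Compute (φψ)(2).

ψ(2) = 4, then φ(4) = 5; composing gives (φψ)(2) = 5.

5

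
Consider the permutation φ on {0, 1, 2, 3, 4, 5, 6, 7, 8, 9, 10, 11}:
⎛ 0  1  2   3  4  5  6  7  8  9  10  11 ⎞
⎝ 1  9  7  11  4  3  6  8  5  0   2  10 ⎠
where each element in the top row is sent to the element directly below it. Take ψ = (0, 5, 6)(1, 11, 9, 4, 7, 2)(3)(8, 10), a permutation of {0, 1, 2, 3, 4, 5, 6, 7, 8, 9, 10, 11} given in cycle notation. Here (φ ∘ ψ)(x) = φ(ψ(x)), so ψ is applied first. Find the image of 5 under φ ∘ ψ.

(φ ∘ ψ)(5) = φ(ψ(5)). ψ(5) = 6, then φ(6) = 6. So (φ ∘ ψ)(5) = 6.

6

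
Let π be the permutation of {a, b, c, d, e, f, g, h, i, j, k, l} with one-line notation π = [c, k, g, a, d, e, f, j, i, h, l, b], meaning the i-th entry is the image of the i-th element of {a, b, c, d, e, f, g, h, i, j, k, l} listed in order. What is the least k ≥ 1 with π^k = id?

6

The disjoint-cycle form of π has cycle lengths 6, 3, 2, 1.
The order is lcm(6, 3, 2) = 6.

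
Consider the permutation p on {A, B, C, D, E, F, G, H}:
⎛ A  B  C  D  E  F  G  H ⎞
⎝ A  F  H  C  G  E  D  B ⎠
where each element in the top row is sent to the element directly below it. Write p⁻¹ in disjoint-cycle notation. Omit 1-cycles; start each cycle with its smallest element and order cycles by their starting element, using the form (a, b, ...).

The cycle decomposition of p is (B, F, E, G, D, C, H).
Reversing each cycle (and rotating so the smallest element leads) gives p⁻¹ = (B, H, C, D, G, E, F).

(B, H, C, D, G, E, F)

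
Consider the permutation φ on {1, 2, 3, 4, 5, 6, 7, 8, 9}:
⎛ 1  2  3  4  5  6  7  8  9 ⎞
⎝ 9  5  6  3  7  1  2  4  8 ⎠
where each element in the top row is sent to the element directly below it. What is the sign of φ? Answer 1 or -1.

In disjoint-cycle form the cycle lengths are 6, 3.
A cycle of length ℓ contributes ℓ−1 transpositions, so φ is a product of 5 + 2 = 7 transpositions — odd.

-1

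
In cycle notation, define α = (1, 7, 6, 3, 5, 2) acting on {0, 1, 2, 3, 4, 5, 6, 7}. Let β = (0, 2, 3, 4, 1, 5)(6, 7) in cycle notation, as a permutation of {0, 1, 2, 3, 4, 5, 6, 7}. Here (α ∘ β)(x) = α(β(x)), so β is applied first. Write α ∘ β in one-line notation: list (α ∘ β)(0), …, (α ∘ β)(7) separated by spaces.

1 2 5 4 7 0 6 3

For each element, apply β then α: 0 → 2 → 1; 1 → 5 → 2; 2 → 3 → 5; 3 → 4 → 4; 4 → 1 → 7; 5 → 0 → 0; 6 → 7 → 6; 7 → 6 → 3.
So α ∘ β in one-line form is 1 2 5 4 7 0 6 3.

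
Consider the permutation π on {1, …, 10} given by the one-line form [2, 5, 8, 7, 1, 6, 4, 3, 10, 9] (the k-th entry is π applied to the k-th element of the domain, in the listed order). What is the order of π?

The disjoint-cycle form of π has cycle lengths 3, 2, 2, 2, 1.
The order of π is the least common multiple of its cycle lengths: lcm(3, 2, 2, 2) = 6.

6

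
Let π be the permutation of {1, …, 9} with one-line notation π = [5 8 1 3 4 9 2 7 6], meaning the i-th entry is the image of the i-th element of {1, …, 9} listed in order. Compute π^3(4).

5

Tracing 4 → 3 → … returns to 4 after 4 steps, so 4 lies in a 4-cycle (1, 5, 4, 3).
Stepping 3 places around the cycle: 4 → 3 → 1 → 5.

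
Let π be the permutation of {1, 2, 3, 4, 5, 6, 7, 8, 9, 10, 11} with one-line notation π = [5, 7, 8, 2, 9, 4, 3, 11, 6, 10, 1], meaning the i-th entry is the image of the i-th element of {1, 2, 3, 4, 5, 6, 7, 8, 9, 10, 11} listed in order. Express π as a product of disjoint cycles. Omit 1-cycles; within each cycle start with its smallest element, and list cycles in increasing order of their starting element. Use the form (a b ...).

From 1: 1 → 5 → 9 → 6 → 4 → 2 → 7 → 3 → 8 → 11 → 1, closing the cycle (1 5 9 6 4 2 7 3 8 11).
Repeating from the next unused element and collecting all non-trivial cycles gives (1 5 9 6 4 2 7 3 8 11).

(1 5 9 6 4 2 7 3 8 11)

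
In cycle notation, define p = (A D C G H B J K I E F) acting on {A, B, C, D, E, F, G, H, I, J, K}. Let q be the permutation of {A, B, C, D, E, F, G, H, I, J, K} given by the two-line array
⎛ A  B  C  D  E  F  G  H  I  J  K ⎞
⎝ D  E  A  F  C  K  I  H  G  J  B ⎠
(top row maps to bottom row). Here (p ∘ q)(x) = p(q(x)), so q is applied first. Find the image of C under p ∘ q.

q(C) = A, then p(A) = D; composing gives (p ∘ q)(C) = D.

D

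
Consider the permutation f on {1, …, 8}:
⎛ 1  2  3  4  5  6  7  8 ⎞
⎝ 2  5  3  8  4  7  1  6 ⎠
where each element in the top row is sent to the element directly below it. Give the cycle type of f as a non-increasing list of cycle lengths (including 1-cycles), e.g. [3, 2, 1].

[7, 1]

The disjoint cycles are (1 2 5 4 8 6 7)(3), with lengths 7, 1 in non-increasing order.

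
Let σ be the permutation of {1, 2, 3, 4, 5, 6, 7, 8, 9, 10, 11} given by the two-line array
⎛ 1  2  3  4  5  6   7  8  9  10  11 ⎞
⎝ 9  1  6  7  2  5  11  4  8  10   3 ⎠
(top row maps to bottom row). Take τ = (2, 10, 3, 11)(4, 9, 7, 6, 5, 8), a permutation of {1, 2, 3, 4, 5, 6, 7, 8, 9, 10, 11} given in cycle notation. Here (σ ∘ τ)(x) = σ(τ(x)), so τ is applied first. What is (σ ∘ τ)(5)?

4

First apply τ: τ(5) = 8, then σ(8) = 4. Thus (σ ∘ τ)(5) = 4.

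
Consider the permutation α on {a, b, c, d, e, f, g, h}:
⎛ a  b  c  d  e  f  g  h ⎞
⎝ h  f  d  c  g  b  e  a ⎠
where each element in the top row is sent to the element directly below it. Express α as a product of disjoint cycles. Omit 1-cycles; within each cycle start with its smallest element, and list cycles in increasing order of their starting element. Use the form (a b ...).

Iterating α from a gives a → h → a; that is the 2-cycle (a h).
Repeating from the next unused element and collecting all non-trivial cycles gives (a h)(b f)(c d)(e g).

(a h)(b f)(c d)(e g)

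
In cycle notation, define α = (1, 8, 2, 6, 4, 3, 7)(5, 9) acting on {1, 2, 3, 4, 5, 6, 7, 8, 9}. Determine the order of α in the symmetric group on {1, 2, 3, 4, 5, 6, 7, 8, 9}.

The disjoint cycles have lengths 7, 2.
The order is lcm(7, 2) = 14.

14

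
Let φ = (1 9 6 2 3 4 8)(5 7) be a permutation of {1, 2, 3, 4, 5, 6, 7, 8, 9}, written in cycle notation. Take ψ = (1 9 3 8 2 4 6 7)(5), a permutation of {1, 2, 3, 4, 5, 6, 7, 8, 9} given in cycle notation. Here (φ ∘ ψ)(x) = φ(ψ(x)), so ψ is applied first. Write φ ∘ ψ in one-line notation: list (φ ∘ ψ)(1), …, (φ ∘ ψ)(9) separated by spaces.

6 8 1 2 7 5 9 3 4

For each element, apply ψ then φ: 1 → 9 → 6; 2 → 4 → 8; 3 → 8 → 1; 4 → 6 → 2; 5 → 5 → 7; 6 → 7 → 5; 7 → 1 → 9; 8 → 2 → 3; 9 → 3 → 4.
Collecting the images, φ ∘ ψ = [6 8 1 2 7 5 9 3 4].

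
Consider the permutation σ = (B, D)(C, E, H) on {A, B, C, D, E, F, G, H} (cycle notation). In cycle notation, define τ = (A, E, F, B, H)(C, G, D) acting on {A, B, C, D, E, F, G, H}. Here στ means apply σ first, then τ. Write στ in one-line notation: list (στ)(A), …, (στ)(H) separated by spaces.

(στ)(x) = τ(σ(x)). Computing each image: τ(σ(A)) = τ(A) = E, τ(σ(B)) = τ(D) = C, τ(σ(C)) = τ(E) = F, τ(σ(D)) = τ(B) = H, τ(σ(E)) = τ(H) = A, τ(σ(F)) = τ(F) = B, τ(σ(G)) = τ(G) = D, τ(σ(H)) = τ(C) = G.
Hence στ = [E C F H A B D G].

E C F H A B D G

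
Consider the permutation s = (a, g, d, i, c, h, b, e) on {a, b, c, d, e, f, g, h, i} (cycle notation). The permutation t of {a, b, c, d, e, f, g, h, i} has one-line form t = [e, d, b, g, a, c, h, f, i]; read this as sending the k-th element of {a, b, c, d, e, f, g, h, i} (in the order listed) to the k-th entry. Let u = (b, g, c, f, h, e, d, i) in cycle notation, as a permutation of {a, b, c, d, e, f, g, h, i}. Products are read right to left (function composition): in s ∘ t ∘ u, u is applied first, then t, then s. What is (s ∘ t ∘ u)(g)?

e

Chase g: u(g) = c; t(c) = b; s(b) = e. Hence (s ∘ t ∘ u)(g) = e.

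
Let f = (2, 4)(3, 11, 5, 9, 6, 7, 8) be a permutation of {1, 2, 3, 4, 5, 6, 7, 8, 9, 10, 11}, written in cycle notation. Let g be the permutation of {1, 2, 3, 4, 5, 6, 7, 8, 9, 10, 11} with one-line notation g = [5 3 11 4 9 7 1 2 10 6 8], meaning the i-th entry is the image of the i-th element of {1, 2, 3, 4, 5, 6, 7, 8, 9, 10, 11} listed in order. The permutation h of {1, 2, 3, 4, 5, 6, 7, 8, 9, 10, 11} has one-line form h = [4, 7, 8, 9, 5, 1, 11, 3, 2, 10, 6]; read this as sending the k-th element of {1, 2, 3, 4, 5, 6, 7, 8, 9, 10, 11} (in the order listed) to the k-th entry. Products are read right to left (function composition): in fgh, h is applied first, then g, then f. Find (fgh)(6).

Apply the permutations in order: h(6) = 1, then g(1) = 5, then f(5) = 9. So (fgh)(6) = 9.

9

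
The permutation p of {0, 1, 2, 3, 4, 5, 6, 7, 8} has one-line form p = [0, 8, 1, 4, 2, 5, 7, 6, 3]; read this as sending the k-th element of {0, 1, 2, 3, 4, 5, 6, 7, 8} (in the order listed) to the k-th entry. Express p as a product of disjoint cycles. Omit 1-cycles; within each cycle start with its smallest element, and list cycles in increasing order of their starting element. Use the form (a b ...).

(1 8 3 4 2)(6 7)

From 1: 1 → 8 → 3 → 4 → 2 → 1, closing the cycle (1 8 3 4 2).
Repeating from the next unused element and collecting all non-trivial cycles gives (1 8 3 4 2)(6 7).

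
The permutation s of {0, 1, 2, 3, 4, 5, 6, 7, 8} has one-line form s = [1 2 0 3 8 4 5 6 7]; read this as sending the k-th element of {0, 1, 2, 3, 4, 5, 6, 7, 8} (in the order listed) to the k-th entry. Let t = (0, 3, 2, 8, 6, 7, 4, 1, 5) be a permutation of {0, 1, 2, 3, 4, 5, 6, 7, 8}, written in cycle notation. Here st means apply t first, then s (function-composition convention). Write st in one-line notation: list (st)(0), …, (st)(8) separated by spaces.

3 4 7 0 2 1 6 8 5

(st)(x) = s(t(x)). Computing each image: s(t(0)) = s(3) = 3, s(t(1)) = s(5) = 4, s(t(2)) = s(8) = 7, s(t(3)) = s(2) = 0, s(t(4)) = s(1) = 2, s(t(5)) = s(0) = 1, s(t(6)) = s(7) = 6, s(t(7)) = s(4) = 8, s(t(8)) = s(6) = 5.
Hence st = [3 4 7 0 2 1 6 8 5].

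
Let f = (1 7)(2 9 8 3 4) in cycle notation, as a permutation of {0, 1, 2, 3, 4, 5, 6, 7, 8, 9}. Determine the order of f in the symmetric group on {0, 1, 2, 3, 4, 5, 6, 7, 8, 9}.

The disjoint cycles have lengths 5, 2, 1, 1, 1.
The order is lcm(5, 2) = 10.

10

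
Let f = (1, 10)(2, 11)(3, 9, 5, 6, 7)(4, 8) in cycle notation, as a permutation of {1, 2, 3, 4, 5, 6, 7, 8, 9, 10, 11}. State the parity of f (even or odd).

The cycle lengths are 5, 2, 2, 2.
A cycle of length ℓ contributes ℓ−1 transpositions, so f is a product of 4 + 1 + 1 + 1 = 7 transpositions — odd.

odd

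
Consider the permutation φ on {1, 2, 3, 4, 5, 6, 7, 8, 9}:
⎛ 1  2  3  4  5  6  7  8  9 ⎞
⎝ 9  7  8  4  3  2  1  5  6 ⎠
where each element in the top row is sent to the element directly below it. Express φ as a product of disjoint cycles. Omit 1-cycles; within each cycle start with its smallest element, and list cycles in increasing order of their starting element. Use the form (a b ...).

Iterating φ from 1 gives 1 → 9 → 6 → 2 → 7 → 1; that is the 5-cycle (1 9 6 2 7).
Repeating from the next unused element and collecting all non-trivial cycles gives (1 9 6 2 7)(3 8 5).

(1 9 6 2 7)(3 8 5)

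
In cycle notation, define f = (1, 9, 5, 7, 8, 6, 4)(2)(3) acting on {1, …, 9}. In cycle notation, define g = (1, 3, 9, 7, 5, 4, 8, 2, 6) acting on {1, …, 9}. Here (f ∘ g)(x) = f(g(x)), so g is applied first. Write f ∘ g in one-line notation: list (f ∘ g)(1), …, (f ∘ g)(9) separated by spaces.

3 4 5 6 1 9 7 2 8

For each element, apply g then f: 1 → 3 → 3; 2 → 6 → 4; 3 → 9 → 5; 4 → 8 → 6; 5 → 4 → 1; 6 → 1 → 9; 7 → 5 → 7; 8 → 2 → 2; 9 → 7 → 8.
So f ∘ g in one-line form is 3 4 5 6 1 9 7 2 8.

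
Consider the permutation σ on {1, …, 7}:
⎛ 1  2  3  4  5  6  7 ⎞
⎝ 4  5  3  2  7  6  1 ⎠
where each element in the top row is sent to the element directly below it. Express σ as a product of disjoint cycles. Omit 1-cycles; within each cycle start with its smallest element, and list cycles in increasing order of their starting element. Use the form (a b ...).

(1 4 2 5 7)

Start at 1 and follow images: 1 → 4 → 2 → 5 → 7 → 1, giving the cycle (1 4 2 5 7).
Continuing from each remaining unvisited element yields (1 4 2 5 7).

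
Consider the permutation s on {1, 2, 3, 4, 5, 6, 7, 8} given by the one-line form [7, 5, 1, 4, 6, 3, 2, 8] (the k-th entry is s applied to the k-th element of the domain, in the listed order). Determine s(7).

2

7 is element number 7 of the domain, and entry number 7 of the one-line form is 2, so s(7) = 2.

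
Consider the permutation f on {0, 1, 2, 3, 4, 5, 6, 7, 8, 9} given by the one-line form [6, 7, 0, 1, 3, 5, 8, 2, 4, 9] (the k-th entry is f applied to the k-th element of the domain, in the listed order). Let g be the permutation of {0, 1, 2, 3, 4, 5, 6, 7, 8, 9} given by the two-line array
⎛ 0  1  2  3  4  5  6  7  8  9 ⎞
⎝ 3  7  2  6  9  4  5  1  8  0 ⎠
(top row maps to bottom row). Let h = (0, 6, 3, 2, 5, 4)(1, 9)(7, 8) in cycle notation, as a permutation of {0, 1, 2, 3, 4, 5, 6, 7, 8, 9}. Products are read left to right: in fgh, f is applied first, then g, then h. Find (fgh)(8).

Apply the permutations in order: f(8) = 4, then g(4) = 9, then h(9) = 1. So (fgh)(8) = 1.

1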